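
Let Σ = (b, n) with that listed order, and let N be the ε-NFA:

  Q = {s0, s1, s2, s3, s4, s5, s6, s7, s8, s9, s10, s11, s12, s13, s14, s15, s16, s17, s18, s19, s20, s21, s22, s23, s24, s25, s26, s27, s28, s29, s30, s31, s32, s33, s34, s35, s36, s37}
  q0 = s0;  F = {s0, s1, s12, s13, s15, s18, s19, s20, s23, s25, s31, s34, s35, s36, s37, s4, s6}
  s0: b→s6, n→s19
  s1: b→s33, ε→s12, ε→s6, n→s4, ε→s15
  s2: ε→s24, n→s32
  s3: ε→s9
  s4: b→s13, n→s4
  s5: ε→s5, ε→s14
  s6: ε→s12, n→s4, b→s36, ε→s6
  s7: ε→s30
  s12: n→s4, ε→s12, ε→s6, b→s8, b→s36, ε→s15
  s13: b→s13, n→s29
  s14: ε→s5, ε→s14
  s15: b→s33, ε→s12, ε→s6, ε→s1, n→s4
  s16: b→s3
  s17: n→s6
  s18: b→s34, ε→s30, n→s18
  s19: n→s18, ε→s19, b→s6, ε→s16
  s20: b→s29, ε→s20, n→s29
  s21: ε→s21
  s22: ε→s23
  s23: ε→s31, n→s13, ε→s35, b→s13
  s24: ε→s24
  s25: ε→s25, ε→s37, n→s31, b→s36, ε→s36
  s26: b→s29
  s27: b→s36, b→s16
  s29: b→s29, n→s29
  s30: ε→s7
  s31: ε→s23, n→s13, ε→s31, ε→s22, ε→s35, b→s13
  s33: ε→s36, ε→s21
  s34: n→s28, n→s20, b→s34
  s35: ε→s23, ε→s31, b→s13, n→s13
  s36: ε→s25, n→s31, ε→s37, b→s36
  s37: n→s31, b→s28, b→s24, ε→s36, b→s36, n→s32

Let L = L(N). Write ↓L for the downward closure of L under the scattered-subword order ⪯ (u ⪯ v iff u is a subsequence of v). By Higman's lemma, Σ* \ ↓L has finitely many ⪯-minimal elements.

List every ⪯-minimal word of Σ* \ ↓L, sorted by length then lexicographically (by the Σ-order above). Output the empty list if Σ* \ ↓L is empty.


Antichain: [bnbn, bbnnn, nnbnb, nnbnn].

|Q|=38, |F|=17, |δ|=89 (42 ε).
min D↑ (11 st, q0=0, F={9}): 0:b→1,n→2 1:b→3,n→4 2:b→1,n→5 3:b→3,n→6 4:b→7,n→4 5:b→8,n→5 6:b→7,n→7 7:b→7,n→9 8:b→8,n→10 9:b→9,n→9 10:b→9,n→9.
'bnbn': |S_i|=[30, 24, 10, 2, 1] end={s29} rej; 4/4 del acc.
'bbnnn': N↓-sim [30, 24, 17, 9, 2, 1] end={s29} — reject; 5/5 del acc.
'nnbnb': run [30, 29, 14, 5, 3, 1] end={s29} — reject; 5/5 del acc.
'nnbnn': |S_i|=[30, 29, 14, 5, 3, 1] end={s29} rej; 5/5 single-dels accept.
4 obstructions.


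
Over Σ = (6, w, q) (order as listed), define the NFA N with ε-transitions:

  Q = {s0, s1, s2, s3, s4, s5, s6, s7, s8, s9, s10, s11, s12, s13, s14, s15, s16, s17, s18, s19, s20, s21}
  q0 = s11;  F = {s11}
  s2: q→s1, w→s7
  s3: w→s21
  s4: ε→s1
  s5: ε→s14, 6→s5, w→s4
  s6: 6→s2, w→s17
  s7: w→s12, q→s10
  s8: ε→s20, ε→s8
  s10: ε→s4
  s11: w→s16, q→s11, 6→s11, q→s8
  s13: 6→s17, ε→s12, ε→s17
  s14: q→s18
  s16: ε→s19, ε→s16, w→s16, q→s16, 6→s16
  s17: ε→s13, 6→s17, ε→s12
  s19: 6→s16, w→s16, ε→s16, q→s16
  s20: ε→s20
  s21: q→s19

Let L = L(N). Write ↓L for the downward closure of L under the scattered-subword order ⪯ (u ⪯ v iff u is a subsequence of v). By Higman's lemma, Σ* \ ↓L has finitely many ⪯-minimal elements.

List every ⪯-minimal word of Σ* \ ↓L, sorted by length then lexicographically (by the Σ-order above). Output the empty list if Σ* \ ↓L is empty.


|Q|=22, |F|=1, |δ|=36 (13 ε).
min D↑ (2 st, q0=0, F={1}): 0:6→0,w→1,q→0 1:6→1,w→1,q→1.
'w': |S_i|=[5, 2] end={s16,s19} rej; 1/1 deletions ∈↓L.
1 minimals (antichain).

Antichain: [w].


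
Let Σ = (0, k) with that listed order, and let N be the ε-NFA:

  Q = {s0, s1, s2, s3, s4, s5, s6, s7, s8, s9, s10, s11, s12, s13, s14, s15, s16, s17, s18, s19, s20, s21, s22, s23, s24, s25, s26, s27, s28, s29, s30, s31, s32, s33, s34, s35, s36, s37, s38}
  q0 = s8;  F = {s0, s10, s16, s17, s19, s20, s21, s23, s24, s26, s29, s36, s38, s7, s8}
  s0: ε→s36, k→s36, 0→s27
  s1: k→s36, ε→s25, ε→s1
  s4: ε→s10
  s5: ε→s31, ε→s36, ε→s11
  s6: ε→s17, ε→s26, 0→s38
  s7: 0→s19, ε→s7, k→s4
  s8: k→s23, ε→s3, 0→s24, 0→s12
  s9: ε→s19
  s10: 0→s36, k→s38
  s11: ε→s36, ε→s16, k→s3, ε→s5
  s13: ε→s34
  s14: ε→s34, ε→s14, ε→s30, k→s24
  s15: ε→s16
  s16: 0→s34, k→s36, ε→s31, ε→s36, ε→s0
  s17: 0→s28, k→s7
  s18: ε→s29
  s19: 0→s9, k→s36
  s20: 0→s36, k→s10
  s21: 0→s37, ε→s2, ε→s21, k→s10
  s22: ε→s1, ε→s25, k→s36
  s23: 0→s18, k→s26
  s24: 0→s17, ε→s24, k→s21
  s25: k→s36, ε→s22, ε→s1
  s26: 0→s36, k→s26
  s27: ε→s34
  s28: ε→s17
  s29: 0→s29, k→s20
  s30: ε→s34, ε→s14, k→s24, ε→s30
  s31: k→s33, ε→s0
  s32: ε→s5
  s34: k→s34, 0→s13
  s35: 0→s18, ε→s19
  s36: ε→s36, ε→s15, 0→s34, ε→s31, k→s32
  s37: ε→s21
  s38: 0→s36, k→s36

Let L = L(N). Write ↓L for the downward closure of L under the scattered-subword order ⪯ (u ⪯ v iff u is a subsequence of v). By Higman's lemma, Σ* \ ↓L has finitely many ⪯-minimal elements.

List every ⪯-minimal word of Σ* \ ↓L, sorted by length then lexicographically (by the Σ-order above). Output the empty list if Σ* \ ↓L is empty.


|Q|=39, |F|=15, |δ|=85 (43 ε).
min D↑ (14 st, q0=0, F={13}): 0:0→1,k→2 1:0→3,k→4 2:0→5,k→6 3:0→3,k→7 4:0→4,k→8 5:0→5,k→9 6:0→10,k→6 7:0→11,k→8 8:0→10,k→12 9:0→10,k→8 10:0→13,k→10 11:0→11,k→10 12:0→10,k→10 13:0→13,k→13.
'kk00': run [32, 27, 18, 13, 3] end={s13,s27,s34} rej; 4/4 del acc.
'00k0k0': |S_i|=[32, 29, 26, 20, 15, 13, 3] end={s13,s27,s34} ∉↓L; 6/6 del acc.
'0kkkk0': |S_i|=[32, 29, 23, 16, 14, 13, 3] end={s13,s27,s34} — reject; 6/6 single-dels accept.
3 obstructions.

A = [kk00, 00k0k0, 0kkkk0].


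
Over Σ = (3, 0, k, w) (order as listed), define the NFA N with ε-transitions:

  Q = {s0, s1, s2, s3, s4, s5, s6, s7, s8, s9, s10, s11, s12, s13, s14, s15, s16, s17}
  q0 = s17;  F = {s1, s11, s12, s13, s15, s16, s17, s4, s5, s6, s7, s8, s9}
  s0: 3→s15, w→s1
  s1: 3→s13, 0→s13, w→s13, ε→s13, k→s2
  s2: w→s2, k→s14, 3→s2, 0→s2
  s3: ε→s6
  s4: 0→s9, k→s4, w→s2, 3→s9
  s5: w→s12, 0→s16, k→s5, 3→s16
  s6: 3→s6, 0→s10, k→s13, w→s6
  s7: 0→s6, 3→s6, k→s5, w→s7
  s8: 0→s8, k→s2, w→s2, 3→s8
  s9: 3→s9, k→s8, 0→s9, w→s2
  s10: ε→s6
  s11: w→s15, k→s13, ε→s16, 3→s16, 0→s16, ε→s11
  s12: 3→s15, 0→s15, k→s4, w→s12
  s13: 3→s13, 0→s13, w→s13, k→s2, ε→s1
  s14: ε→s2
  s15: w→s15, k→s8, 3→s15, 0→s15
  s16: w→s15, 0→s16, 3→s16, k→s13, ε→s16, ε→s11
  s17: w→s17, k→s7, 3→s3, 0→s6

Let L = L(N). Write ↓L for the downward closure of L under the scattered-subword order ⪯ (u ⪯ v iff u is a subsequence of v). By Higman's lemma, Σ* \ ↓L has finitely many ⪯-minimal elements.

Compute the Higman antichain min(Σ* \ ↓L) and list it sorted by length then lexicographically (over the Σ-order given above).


|Q|=18, |F|=13, |δ|=67 (9 ε).
min D↑ (12 st, q0=0, F={5}): 0:3→1,0→1,k→2,w→0 1:3→1,0→1,k→3,w→1 2:3→1,0→1,k→4,w→2 3:3→3,0→3,k→5,w→3 4:3→6,0→6,k→4,w→7 5:3→5,0→5,k→5,w→5 6:3→6,0→6,k→3,w→8 7:3→8,0→8,k→9,w→7 8:3→8,0→8,k→10,w→8 9:3→11,0→11,k→9,w→5 10:3→10,0→10,k→5,w→5 11:3→11,0→11,k→10,w→5 [Hopcroft].
'3kk': |S_i|=[17, 12, 5, 2] end={s14,s2} rej; 3/3 single-dels accept.
'0kk': |S_i|=[17, 11, 5, 2] end={s14,s2} rej; 3/3 del acc.
'kkwkw': N↓-sim [17, 15, 12, 9, 5, 2] end={s14,s2} ∉↓L; 5/5 deletions ∈↓L.
3 minimals (antichain).

Antichain: [3kk, 0kk, kkwkw].


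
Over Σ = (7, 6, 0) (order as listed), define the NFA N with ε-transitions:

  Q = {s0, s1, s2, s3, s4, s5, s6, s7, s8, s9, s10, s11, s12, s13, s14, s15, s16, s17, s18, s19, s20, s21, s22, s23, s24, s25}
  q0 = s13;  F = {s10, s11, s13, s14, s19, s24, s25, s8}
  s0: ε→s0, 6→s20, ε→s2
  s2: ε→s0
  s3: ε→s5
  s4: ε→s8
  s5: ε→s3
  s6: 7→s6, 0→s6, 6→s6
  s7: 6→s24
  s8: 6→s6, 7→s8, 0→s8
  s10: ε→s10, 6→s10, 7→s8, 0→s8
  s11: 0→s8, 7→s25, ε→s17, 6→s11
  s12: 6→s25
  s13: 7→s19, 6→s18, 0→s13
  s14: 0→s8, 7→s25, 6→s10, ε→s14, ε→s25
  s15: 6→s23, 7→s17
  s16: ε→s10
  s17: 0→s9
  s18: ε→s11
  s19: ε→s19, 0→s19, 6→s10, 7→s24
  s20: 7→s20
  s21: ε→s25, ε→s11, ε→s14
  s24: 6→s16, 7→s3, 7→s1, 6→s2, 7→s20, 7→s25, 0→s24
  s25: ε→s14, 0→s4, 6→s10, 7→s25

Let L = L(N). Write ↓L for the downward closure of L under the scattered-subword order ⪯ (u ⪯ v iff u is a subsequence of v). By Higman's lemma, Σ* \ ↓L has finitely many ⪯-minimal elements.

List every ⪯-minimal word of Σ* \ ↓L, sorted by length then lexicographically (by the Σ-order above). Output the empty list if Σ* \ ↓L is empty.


A = [606, 7676, 77706].

|Q|=26, |F|=8, |δ|=55 (17 ε).
min D↑ (8 st, q0=0, F={7}): 0:7→1,6→2,0→0 1:7→3,6→4,0→1 2:7→5,6→2,0→6 3:7→5,6→4,0→3 4:7→6,6→4,0→6 5:7→5,6→4,0→6 6:7→6,6→7,0→6 7:7→7,6→7,0→7 (ε-aug+det+¬).
'606': |S_i|=[20, 14, 4, 1] end={s6} ∉↓L; 3/3 single-dels accept.
'7676': run [20, 15, 7, 3, 1] end={s6} — reject; 4/4 del acc.
'77706': N↓-sim [20, 15, 14, 10, 3, 1] end={s6} ∉↓L; 5/5 deletions ∈↓L.
3 obstructions.


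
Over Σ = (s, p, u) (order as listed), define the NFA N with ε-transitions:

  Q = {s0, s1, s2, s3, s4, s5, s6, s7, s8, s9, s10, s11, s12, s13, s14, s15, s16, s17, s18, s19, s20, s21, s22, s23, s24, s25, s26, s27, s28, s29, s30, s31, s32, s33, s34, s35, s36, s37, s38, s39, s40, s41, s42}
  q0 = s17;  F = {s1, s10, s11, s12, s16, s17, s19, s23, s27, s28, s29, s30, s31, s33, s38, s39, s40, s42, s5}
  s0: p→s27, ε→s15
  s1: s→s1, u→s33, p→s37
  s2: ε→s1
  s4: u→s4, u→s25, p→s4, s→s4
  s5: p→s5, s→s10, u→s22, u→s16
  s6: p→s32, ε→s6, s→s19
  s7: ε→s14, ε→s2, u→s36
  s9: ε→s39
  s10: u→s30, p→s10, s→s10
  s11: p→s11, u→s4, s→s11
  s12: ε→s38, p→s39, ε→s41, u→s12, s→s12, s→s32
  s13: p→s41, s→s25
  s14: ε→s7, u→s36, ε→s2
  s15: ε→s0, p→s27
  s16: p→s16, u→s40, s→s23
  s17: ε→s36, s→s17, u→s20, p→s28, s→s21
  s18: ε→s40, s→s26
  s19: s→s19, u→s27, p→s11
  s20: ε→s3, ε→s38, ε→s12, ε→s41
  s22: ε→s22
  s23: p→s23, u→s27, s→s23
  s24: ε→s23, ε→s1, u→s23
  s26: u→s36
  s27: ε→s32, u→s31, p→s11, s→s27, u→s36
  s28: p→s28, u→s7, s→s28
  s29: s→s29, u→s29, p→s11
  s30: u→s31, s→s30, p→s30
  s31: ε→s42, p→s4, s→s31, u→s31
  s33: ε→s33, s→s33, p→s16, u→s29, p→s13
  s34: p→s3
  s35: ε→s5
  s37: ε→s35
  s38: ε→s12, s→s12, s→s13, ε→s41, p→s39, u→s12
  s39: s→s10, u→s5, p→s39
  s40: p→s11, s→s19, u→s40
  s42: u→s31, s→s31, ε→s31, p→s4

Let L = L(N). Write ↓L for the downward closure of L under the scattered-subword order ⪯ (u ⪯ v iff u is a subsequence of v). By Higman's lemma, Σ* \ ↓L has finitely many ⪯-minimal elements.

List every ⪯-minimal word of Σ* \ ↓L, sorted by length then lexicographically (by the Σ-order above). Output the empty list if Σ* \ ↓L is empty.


|Q|=43, |F|=19, |δ|=107 (28 ε).
min D↑ (18 st, q0=0, F={17}): 0:s→0,p→1,u→2 1:s→1,p→1,u→3 2:s→2,p→4,u→2 3:s→3,p→5,u→6 4:s→7,p→4,u→5 5:s→7,p→5,u→8 6:s→6,p→8,u→9 7:s→7,p→7,u→10 8:s→11,p→8,u→12 9:s→9,p→13,u→9 10:s→10,p→10,u→14 11:s→11,p→11,u→15 12:s→16,p→13,u→12 13:s→13,p→13,u→17 14:s→14,p→17,u→14 15:s→15,p→13,u→14 16:s→16,p→13,u→15 17:s→17,p→17,u→17 (ε-aug+det+¬).
'puuupu': run [34, 28, 26, 18, 11, 3, 2] end={s25,s4} ∉↓L; 6/6 single-dels accept.
'upsuup': N↓-sim [34, 31, 21, 12, 9, 5, 2] end={s25,s4} ∉↓L; 6/6 deletions ∈↓L.
2 minimals (antichain).

A = [puuupu, upsuup].


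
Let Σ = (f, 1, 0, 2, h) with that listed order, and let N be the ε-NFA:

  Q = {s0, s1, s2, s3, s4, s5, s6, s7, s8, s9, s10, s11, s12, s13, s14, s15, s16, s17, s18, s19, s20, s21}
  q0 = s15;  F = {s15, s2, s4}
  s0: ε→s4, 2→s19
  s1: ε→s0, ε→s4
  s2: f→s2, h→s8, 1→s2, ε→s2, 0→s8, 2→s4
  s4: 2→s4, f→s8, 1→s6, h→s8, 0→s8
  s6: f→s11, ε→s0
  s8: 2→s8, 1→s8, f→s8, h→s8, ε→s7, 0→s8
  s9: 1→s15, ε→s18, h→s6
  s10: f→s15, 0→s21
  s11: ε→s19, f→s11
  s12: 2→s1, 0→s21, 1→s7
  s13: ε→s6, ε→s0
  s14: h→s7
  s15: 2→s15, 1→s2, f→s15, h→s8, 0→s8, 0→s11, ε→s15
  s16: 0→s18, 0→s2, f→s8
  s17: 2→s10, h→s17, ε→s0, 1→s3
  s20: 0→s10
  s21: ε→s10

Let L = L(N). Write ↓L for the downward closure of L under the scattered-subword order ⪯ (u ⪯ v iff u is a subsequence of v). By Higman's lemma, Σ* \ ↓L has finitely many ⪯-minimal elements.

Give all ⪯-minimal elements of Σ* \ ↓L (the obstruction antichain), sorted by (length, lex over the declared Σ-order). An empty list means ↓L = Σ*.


A = [0, h, 12f].

|Q|=22, |F|=3, |δ|=52 (13 ε).
min D↑ (4 st, q0=0, F={2}): 0:f→0,1→1,0→2,2→0,h→2 1:f→1,1→1,0→2,2→3,h→2 2:f→2,1→2,0→2,2→2,h→2 3:f→2,1→3,0→2,2→3,h→2 (ε-aug+det+¬).
'0': run [9, 4] end={s11,s19,s7,s8} rej; 1/1 del acc.
'h': |S_i|=[9, 2] end={s7,s8} ∉↓L; 1/1 deletions ∈↓L.
'12f': run [9, 8, 7, 4] end={s11,s19,s7,s8} ∉↓L; 3/3 del acc.
3 words, ⪯-incomp.


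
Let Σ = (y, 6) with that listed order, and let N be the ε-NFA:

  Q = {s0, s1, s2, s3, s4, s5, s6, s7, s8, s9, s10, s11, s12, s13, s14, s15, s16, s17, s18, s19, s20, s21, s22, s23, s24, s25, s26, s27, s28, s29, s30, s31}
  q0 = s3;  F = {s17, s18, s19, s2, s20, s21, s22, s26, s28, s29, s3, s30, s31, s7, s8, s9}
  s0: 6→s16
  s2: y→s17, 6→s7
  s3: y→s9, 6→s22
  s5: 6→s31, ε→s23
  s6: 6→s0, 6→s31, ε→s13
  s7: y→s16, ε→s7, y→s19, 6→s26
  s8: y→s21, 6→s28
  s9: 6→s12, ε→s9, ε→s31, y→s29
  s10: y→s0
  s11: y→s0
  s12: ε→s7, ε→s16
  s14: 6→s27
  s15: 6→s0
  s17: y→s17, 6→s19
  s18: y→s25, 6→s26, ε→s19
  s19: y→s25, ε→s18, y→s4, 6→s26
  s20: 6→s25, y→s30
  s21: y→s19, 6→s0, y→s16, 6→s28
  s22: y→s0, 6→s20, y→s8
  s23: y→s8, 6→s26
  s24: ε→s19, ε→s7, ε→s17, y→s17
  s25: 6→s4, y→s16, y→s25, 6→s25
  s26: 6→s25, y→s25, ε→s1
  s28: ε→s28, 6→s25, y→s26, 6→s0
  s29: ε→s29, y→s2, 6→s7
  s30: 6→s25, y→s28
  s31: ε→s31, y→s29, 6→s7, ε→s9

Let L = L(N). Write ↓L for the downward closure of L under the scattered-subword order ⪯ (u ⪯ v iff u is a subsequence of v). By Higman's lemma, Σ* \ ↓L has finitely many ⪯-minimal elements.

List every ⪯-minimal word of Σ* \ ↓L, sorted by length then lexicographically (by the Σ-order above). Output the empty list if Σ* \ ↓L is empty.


min(Σ*\↓L) = [666, y6yy, y66y, 6yyyy, yyyy6y].

|Q|=32, |F|=16, |δ|=70 (17 ε).
min D↑ (15 st, q0=0, F={13}): 0:y→1,6→2 1:y→3,6→4 2:y→5,6→6 3:y→7,6→4 4:y→8,6→9 5:y→10,6→11 6:y→12,6→13 7:y→14,6→4 8:y→13,6→9 9:y→13,6→13 10:y→8,6→11 11:y→9,6→13 12:y→11,6→13 13:y→13,6→13 14:y→14,6→8.
'666': |S_i|=[22, 16, 9, 4] end={s0,s16,s25,s4} ∉↓L; 3/3 deletions ∈↓L.
'y6yy': run [22, 19, 11, 7, 3] end={s16,s25,s4} ∉↓L; 4/4 deletions ∈↓L.
'y66y': run [22, 19, 11, 6, 3] end={s16,s25,s4} rej; 4/4 single-dels accept.
'6yyyy': N↓-sim [22, 16, 12, 10, 7, 3] end={s16,s25,s4} ∉↓L; 5/5 single-dels accept.
'yyyy6y': |S_i|=[22, 19, 14, 10, 8, 7, 3] end={s16,s25,s4} rej; 6/6 del acc.
5 words, ⪯-incomp.


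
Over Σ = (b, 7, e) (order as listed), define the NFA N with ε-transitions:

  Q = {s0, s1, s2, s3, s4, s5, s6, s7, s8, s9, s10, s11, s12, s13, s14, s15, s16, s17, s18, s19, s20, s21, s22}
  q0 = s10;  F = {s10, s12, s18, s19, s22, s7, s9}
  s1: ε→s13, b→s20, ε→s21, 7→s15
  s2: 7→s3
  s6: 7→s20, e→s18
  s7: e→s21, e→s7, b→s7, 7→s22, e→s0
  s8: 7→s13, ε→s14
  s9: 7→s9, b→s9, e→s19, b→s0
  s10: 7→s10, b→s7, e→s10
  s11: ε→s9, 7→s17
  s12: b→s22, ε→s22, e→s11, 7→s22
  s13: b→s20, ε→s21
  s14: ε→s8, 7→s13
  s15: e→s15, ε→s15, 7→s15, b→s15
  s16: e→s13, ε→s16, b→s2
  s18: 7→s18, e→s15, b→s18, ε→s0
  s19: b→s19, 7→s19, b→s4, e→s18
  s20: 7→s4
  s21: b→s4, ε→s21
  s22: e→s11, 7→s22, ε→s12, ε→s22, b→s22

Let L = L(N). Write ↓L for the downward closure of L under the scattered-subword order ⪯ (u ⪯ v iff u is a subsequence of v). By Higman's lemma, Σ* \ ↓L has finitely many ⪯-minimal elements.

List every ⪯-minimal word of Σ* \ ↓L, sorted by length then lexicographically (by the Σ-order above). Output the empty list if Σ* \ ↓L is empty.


|Q|=23, |F|=7, |δ|=54 (13 ε).
min D↑ (7 st, q0=0, F={6}): 0:b→1,7→0,e→0 1:b→1,7→2,e→1 2:b→2,7→2,e→3 3:b→3,7→3,e→4 4:b→4,7→4,e→5 5:b→5,7→5,e→6 6:b→6,7→6,e→6 [Hopcroft].
'b7eeee': N↓-sim [13, 12, 10, 8, 5, 3, 1] end={s15} ∉↓L; 6/6 single-dels accept.
1 words, ⪯-incomp.

min(Σ*\↓L) = [b7eeee].


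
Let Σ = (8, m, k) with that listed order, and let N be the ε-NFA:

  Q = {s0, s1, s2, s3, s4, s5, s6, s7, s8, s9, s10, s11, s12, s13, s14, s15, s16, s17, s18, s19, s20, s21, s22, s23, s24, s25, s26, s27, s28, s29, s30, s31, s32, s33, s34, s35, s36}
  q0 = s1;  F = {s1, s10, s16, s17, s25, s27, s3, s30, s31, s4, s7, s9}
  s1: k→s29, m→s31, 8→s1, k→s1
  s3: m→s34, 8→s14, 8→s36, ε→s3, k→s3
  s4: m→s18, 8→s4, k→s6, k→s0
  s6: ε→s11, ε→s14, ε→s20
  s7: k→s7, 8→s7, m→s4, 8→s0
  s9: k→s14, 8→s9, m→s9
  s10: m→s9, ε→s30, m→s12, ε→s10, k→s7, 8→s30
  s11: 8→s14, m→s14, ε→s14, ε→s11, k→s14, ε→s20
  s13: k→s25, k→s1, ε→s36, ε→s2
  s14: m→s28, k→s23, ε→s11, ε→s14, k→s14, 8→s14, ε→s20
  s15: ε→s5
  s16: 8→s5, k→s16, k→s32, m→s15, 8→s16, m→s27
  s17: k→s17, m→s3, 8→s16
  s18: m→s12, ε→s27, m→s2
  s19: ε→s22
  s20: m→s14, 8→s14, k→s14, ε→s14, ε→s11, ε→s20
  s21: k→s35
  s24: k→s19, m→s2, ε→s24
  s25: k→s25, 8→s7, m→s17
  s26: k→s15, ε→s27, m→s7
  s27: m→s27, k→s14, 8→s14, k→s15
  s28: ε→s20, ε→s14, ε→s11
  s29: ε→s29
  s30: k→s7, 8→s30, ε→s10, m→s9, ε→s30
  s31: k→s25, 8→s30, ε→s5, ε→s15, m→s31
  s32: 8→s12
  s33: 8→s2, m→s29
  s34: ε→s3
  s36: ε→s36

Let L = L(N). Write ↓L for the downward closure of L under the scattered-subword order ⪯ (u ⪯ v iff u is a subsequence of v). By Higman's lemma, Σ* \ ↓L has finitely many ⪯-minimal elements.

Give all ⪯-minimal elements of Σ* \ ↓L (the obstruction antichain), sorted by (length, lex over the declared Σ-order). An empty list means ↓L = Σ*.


|Q|=37, |F|=12, |δ|=99 (32 ε).
min D↑ (12 st, q0=0, F={7}): 0:8→0,m→1,k→0 1:8→2,m→1,k→3 2:8→2,m→4,k→5 3:8→5,m→6,k→3 4:8→4,m→4,k→7 5:8→5,m→8,k→5 6:8→9,m→10,k→6 7:8→7,m→7,k→7 8:8→8,m→11,k→7 9:8→9,m→11,k→9 10:8→7,m→10,k→10 11:8→7,m→11,k→7.
'm8mk': |S_i|=[28, 26, 21, 15, 9] end={s0,s11,s14,s15,s20,s23,s28,s5,s6} ∉↓L; 4/4 deletions ∈↓L.
'mkmm8': N↓-sim [28, 26, 22, 20, 14, 6] end={s11,s14,s20,s23,s28,s36} ∉↓L; 5/5 single-dels accept.
2 obstructions.

min(Σ*\↓L) = [m8mk, mkmm8].


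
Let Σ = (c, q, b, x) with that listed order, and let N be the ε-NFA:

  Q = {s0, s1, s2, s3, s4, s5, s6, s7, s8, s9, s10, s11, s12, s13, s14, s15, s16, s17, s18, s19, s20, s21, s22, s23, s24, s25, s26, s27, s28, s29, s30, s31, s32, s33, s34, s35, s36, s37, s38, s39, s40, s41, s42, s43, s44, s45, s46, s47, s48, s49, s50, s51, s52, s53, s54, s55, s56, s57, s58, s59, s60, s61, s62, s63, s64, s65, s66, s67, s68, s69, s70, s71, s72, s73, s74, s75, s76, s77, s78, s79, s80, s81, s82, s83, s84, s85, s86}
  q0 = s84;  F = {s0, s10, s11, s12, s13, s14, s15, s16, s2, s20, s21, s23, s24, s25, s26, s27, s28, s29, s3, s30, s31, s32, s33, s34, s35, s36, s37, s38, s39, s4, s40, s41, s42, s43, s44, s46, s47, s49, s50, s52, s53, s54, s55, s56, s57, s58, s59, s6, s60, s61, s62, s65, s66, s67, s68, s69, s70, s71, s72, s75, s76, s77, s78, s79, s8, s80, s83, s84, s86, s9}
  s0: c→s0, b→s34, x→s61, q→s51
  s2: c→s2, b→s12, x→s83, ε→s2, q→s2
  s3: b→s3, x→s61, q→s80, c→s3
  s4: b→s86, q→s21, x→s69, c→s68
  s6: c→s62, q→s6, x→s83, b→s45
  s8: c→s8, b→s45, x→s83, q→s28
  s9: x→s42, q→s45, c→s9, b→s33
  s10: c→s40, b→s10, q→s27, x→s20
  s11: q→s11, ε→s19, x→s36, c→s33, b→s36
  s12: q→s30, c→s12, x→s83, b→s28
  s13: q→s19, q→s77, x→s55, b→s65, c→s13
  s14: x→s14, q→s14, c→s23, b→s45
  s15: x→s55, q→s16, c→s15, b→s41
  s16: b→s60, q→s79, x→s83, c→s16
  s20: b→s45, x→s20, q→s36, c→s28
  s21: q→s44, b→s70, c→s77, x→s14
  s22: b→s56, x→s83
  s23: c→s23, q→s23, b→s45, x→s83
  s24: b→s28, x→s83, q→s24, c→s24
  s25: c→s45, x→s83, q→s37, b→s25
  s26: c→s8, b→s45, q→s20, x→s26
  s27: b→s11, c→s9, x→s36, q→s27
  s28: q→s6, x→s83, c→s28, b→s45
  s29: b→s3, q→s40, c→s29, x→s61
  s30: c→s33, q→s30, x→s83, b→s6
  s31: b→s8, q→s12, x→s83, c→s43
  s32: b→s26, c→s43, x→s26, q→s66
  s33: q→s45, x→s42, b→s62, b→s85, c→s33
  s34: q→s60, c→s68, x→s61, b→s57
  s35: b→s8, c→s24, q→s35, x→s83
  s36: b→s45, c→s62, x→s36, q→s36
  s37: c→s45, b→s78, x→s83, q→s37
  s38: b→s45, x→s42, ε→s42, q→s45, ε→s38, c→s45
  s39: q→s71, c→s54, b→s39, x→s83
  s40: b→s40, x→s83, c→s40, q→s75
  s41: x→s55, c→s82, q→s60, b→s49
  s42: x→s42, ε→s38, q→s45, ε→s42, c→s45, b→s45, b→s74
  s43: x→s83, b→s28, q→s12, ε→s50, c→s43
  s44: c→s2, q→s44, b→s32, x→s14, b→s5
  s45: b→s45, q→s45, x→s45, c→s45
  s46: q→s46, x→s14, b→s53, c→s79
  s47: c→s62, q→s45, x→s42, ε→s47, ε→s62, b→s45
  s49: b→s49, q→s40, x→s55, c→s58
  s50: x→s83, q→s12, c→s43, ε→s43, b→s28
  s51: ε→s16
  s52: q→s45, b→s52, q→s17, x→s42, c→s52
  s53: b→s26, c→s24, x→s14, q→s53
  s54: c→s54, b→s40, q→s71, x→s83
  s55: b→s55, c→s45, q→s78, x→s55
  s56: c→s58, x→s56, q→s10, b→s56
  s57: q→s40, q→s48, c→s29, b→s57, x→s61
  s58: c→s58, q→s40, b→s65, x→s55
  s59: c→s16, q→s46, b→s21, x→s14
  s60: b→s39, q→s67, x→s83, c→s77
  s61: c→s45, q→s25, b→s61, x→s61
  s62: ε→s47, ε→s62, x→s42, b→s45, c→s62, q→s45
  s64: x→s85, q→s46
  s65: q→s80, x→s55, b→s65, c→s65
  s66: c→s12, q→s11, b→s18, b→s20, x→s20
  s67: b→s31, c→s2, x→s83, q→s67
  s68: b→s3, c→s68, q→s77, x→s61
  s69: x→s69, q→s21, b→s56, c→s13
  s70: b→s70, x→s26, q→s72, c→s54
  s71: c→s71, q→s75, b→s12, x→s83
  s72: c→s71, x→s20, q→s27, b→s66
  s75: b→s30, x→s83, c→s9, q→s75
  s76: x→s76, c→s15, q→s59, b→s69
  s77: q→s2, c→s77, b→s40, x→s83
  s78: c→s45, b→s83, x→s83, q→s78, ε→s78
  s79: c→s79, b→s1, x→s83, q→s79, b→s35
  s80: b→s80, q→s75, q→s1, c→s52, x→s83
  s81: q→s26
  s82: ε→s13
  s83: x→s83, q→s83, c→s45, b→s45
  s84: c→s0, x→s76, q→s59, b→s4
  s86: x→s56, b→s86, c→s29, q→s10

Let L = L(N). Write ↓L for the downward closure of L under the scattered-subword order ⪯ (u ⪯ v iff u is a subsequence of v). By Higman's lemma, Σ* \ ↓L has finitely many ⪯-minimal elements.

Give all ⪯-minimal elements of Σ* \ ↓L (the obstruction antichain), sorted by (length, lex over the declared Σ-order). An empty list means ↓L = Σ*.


|Q|=87, |F|=70, |δ|=313 (15 ε).
min D↑ (68 st, q0=0, F={19}): 0:c→1,q→2,b→3,x→4 1:c→1,q→5,b→6,x→7 2:c→5,q→8,b→9,x→10 3:c→11,q→9,b→12,x→13 4:c→14,q→2,b→13,x→4 5:c→5,q→15,b→16,x→17 6:c→11,q→16,b→18,x→7 7:c→19,q→20,b→7,x→7 8:c→15,q→8,b→21,x→10 9:c→22,q→23,b→24,x→10 10:c→25,q→10,b→19,x→10 11:c→11,q→22,b→26,x→7 12:c→27,q→28,b→12,x→29 13:c→30,q→9,b→29,x→13 14:c→14,q→5,b→31,x→32 15:c→15,q→15,b→33,x→17 16:c→22,q→34,b→35,x→17 17:c→19,q→17,b→19,x→17 18:c→27,q→36,b→18,x→7 19:c→19,q→19,b→19,x→19 20:c→19,q→37,b→20,x→17 21:c→38,q→21,b→39,x→10 22:c→22,q→40,b→36,x→17 23:c→40,q→23,b→41,x→10 24:c→42,q→43,b→24,x→39 25:c→25,q→25,b→19,x→17 26:c→26,q→44,b→26,x→7 27:c→27,q→36,b→26,x→7 28:c→36,q→45,b→28,x→46 29:c→47,q→28,b→29,x→29 30:c→30,q→22,b→48,x→32 31:c→30,q→16,b→49,x→32 32:c→19,q→50,b→32,x→32 33:c→38,q→33,b→51,x→17 34:c→40,q→34,b→52,x→17 35:c→42,q→53,b→35,x→17 36:c→36,q→54,b→36,x→17 37:c→19,q→37,b→50,x→17 38:c→38,q→38,b→55,x→17 39:c→51,q→46,b→19,x→39 40:c→40,q→40,b→56,x→17 41:c→57,q→58,b→39,x→39 42:c→42,q→53,b→36,x→17 43:c→53,q→45,b→58,x→46 44:c→59,q→54,b→44,x→17 45:c→60,q→45,b→61,x→62 46:c→55,q→62,b→19,x→46 47:c→47,q→36,b→48,x→32 48:c→48,q→44,b→48,x→32 49:c→47,q→36,b→49,x→32 50:c→19,q→50,b→17,x→17 51:c→51,q→55,b→19,x→17 52:c→57,q→56,b→51,x→17 53:c→53,q→54,b→56,x→17 54:c→60,q→54,b→63,x→17 55:c→55,q→64,b→19,x→17 56:c→56,q→63,b→55,x→17 57:c→57,q→56,b→55,x→17 58:c→56,q→61,b→46,x→46 59:c→59,q→19,b→59,x→65 60:c→60,q→19,b→66,x→65 61:c→66,q→61,b→62,x→62 62:c→67,q→62,b→19,x→62 63:c→66,q→63,b→64,x→17 64:c→67,q→64,b→19,x→17 65:c→19,q→19,b→19,x→65 66:c→66,q→19,b→67,x→65 67:c→67,q→19,b→19,x→65 (ε-aug+det+¬).
'cxc': N↓-sim [81, 57, 10, 1] end={s45} ∉↓L; 3/3 single-dels accept.
'qxb': |S_i|=[81, 60, 15, 2] end={s45,s74} rej; 3/3 deletions ∈↓L.
'qqbbb': |S_i|=[81, 60, 45, 33, 15, 2] end={s45,s74} ∉↓L; 5/5 del acc.
'bcbqcq': |S_i|=[81, 72, 42, 27, 20, 11, 2] end={s17,s45} ∉↓L; 6/6 single-dels accept.
'bbqqcq': |S_i|=[81, 72, 54, 34, 21, 9, 1] end={s45} — reject; 6/6 del acc.
'xcxqbb': N↓-sim [81, 70, 46, 7, 3, 2, 1] end={s45} ∉↓L; 6/6 del acc.
6 obstructions.

min(Σ*\↓L) = [cxc, qxb, qqbbb, bcbqcq, bbqqcq, xcxqbb].


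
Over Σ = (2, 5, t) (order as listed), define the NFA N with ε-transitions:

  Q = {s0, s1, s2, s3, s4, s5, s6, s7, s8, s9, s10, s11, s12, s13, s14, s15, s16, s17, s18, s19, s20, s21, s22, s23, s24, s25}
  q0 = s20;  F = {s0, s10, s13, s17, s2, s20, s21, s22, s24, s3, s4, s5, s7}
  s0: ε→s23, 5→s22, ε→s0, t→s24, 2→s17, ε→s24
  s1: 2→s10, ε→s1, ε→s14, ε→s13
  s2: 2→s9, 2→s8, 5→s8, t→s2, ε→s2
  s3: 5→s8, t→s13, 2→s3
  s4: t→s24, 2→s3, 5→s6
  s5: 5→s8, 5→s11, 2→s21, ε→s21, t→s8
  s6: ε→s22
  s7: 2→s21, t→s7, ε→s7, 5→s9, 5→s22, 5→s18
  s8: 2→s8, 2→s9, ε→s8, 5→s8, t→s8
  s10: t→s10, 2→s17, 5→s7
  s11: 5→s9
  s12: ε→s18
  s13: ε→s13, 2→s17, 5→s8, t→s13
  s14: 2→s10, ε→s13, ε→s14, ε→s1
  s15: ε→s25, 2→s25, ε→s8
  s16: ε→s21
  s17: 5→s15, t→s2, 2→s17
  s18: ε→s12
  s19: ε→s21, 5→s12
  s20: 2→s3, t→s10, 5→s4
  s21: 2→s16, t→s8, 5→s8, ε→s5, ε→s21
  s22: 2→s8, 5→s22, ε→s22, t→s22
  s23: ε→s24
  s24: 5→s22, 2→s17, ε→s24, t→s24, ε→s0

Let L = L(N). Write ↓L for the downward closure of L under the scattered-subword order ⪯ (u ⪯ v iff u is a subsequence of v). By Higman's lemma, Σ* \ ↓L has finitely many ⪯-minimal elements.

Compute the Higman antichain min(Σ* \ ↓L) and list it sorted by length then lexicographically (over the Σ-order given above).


|Q|=26, |F|=13, |δ|=79 (27 ε).
min D↑ (12 st, q0=0, F={4}): 0:2→1,5→2,t→3 1:2→1,5→4,t→5 2:2→1,5→6,t→7 3:2→8,5→9,t→3 4:2→4,5→4,t→4 5:2→8,5→4,t→5 6:2→4,5→6,t→6 7:2→8,5→6,t→7 8:2→8,5→4,t→10 9:2→11,5→6,t→9 10:2→4,5→4,t→10 11:2→11,5→4,t→4.
'25': N↓-sim [23, 12, 5] end={s11,s15,s25,s8,s9} rej; 2/2 del acc.
'552': N↓-sim [23, 21, 9, 3] end={s25,s8,s9} — reject; 3/3 single-dels accept.
't2t2': run [23, 19, 10, 3, 2] end={s8,s9} ∉↓L; 4/4 single-dels accept.
't52t': N↓-sim [23, 19, 12, 7, 2] end={s8,s9} ∉↓L; 4/4 single-dels accept.
4 minimals (antichain).

Antichain: [25, 552, t2t2, t52t].


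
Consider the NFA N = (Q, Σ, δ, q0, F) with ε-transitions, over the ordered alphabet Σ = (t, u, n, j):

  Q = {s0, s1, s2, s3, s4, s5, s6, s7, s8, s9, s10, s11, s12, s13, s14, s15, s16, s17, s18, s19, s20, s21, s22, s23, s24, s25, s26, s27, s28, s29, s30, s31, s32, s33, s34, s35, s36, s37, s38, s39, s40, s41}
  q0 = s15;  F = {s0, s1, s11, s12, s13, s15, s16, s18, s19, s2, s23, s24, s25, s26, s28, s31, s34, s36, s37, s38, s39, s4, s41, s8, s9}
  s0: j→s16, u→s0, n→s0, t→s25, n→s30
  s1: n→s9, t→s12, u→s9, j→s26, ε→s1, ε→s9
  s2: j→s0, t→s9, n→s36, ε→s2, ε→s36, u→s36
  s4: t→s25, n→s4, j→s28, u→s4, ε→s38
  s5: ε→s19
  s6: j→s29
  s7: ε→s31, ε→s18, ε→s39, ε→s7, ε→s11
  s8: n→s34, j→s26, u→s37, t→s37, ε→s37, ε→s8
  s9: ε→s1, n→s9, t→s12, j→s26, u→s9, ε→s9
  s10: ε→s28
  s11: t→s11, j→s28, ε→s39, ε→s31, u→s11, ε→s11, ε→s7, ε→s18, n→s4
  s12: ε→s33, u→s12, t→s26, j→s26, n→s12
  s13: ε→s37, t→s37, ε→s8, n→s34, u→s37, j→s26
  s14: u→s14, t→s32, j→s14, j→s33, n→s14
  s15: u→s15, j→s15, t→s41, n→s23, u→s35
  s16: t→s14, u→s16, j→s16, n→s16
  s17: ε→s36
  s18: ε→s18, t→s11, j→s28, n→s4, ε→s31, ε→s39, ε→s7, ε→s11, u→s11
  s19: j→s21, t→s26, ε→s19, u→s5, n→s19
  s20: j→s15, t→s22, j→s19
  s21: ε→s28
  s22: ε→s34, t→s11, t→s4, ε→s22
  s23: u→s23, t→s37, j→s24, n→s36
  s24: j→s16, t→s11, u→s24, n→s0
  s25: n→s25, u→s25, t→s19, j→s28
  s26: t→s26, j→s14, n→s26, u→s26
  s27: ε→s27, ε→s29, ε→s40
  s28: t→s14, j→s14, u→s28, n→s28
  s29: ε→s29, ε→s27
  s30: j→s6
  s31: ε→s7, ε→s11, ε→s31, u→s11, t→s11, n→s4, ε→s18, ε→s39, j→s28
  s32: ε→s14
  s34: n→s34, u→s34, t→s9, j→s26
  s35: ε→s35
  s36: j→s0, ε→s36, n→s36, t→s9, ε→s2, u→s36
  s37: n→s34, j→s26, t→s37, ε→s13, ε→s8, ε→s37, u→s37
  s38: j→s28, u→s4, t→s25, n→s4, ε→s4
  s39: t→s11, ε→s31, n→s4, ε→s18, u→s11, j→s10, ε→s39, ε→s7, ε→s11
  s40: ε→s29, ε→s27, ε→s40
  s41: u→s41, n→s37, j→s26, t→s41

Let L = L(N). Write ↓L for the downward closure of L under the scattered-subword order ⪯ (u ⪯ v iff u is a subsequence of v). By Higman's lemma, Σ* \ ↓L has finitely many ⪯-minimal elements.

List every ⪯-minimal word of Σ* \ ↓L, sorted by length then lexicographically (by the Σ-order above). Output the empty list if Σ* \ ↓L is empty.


Antichain: [tjj, njjt, nntttj].

|Q|=42, |F|=25, |δ|=174 (60 ε).
min D↑ (18 st, q0=0, F={8}): 0:t→1,u→0,n→2,j→0 1:t→1,u→1,n→3,j→4 2:t→3,u→2,n→5,j→6 3:t→3,u→3,n→7,j→4 4:t→4,u→4,n→4,j→8 5:t→9,u→5,n→5,j→10 6:t→11,u→6,n→10,j→12 7:t→9,u→7,n→7,j→4 8:t→8,u→8,n→8,j→8 9:t→13,u→9,n→9,j→4 10:t→14,u→10,n→10,j→12 11:t→11,u→11,n→15,j→16 12:t→8,u→12,n→12,j→12 13:t→4,u→13,n→13,j→4 14:t→17,u→14,n→14,j→16 15:t→14,u→15,n→15,j→16 16:t→8,u→16,n→16,j→8 17:t→4,u→17,n→17,j→16 (ε-aug+det+¬).
'tjj': |S_i|=[38, 25, 7, 3] end={s14,s32,s33} ∉↓L; 3/3 del acc.
'njjt': |S_i|=[38, 35, 25, 11, 3] end={s14,s32,s33} rej; 4/4 del acc.
'nntttj': N↓-sim [38, 35, 24, 12, 9, 4, 3] end={s14,s32,s33} rej; 6/6 single-dels accept.
3 obstructions.


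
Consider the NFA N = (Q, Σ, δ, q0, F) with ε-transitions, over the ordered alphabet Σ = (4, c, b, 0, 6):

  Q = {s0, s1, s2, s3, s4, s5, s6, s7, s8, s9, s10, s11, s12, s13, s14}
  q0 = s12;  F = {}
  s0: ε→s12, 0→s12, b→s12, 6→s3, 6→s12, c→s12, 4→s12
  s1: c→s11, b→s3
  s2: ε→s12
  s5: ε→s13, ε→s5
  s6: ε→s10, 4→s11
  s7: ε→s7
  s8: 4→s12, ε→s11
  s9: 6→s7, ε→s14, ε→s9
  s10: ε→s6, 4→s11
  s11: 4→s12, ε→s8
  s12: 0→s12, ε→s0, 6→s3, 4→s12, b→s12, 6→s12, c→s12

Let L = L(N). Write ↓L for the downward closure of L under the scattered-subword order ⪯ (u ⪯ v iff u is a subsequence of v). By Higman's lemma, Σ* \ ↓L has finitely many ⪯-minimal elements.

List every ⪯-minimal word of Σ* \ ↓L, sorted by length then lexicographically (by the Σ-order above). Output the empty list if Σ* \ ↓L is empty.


Antichain: [ε].

|Q|=15, |F|=0, |δ|=31 (12 ε).
min D↑ (1 st, q0=0, F={0}): 0:4→0,c→0,b→0,0→0,6→0.
ε ∈ L(D↑) — L = ∅.


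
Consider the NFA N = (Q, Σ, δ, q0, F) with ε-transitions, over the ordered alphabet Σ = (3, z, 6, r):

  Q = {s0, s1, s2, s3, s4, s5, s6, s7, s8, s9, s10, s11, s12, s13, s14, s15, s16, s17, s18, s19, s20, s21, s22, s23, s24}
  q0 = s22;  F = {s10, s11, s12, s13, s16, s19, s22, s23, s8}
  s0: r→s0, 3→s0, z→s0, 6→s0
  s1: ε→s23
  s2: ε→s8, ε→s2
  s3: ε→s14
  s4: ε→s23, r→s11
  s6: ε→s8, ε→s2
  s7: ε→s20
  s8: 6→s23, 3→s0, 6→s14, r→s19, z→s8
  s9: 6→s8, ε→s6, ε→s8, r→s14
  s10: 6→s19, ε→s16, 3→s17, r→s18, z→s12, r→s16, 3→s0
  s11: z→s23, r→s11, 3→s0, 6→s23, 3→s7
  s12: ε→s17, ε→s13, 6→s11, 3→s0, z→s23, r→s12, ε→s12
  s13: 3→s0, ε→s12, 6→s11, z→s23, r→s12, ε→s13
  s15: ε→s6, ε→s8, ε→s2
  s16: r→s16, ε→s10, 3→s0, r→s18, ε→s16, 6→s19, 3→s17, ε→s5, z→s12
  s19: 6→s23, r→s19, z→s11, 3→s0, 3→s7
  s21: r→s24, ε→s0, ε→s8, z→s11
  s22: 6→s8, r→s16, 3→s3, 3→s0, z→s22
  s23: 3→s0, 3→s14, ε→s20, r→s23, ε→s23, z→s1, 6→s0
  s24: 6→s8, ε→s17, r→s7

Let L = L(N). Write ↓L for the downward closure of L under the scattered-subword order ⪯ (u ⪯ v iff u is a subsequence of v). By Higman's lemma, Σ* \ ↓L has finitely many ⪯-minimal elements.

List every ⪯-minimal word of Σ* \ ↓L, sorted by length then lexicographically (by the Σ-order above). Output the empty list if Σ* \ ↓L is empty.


|Q|=25, |F|=9, |δ|=83 (27 ε).
min D↑ (8 st, q0=0, F={1}): 0:3→1,z→0,6→2,r→3 1:3→1,z→1,6→1,r→1 2:3→1,z→2,6→4,r→5 3:3→1,z→6,6→5,r→3 4:3→1,z→4,6→1,r→4 5:3→1,z→7,6→4,r→5 6:3→1,z→4,6→7,r→6 7:3→1,z→4,6→4,r→7 (ε-aug+det+¬).
'3': N↓-sim [18, 6] end={s0,s14,s17,s20,s3,s7} rej; 1/1 del acc.
'666': N↓-sim [18, 9, 5, 1] end={s0} — reject; 3/3 del acc.
'rzz6': |S_i|=[18, 15, 10, 5, 1] end={s0} rej; 4/4 deletions ∈↓L.
3 words, ⪯-incomp.

Antichain: [3, 666, rzz6].


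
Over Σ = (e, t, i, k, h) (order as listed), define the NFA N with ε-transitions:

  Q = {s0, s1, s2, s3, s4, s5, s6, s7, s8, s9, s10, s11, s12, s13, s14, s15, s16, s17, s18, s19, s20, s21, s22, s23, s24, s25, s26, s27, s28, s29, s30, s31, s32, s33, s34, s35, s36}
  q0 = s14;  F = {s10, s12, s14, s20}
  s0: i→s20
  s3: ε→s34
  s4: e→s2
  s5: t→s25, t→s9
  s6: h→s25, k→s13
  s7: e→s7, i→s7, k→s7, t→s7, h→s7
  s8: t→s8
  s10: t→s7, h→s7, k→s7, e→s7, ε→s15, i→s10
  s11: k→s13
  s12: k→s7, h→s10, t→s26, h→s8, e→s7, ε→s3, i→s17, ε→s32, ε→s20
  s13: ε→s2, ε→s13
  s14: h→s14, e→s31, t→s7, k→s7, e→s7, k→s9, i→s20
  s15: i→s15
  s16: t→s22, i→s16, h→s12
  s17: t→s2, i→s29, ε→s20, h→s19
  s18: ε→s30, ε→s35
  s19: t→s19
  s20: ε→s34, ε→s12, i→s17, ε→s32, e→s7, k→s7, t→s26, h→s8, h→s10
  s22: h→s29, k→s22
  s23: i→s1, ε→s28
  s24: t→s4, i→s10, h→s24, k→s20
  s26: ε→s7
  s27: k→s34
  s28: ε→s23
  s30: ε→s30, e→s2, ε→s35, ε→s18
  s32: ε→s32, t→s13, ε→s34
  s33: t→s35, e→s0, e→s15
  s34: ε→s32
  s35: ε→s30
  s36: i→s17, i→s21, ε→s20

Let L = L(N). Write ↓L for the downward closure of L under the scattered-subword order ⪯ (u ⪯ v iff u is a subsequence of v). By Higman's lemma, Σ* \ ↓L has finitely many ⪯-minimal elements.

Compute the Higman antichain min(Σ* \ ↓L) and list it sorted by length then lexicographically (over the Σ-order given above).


|Q|=37, |F|=4, |δ|=84 (24 ε).
min D↑ (4 st, q0=0, F={1}): 0:e→1,t→1,i→2,k→1,h→0 1:e→1,t→1,i→1,k→1,h→1 2:e→1,t→1,i→2,k→1,h→3 3:e→1,t→1,i→3,k→1,h→1.
'e': N↓-sim [18, 2] end={s31,s7} — reject; 1/1 del acc.
't': |S_i|=[18, 6] end={s13,s19,s2,s26,s7,s8} rej; 1/1 single-dels accept.
'k': run [18, 2] end={s7,s9} rej; 1/1 del acc.
'ihh': run [18, 15, 5, 1] end={s7} rej; 3/3 single-dels accept.
4 minimals (antichain).

Antichain: [e, t, k, ihh].


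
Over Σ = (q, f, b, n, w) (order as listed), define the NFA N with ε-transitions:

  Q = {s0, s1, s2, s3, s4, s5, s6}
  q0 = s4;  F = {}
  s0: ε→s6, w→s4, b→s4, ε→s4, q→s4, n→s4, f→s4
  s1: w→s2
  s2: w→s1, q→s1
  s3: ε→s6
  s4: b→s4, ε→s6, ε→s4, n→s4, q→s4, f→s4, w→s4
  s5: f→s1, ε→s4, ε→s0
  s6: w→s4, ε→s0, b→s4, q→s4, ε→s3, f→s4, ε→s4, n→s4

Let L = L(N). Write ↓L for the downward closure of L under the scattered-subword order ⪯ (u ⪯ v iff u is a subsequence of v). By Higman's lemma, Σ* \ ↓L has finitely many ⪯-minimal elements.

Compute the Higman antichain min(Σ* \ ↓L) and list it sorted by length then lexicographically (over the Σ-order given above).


min(Σ*\↓L) = [ε].

|Q|=7, |F|=0, |δ|=29 (10 ε).
min D↑ (1 st, q0=0, F={0}): 0:q→0,f→0,b→0,n→0,w→0 (ε-aug+det+¬).
ε ∈ L(D↑) — L = ∅.


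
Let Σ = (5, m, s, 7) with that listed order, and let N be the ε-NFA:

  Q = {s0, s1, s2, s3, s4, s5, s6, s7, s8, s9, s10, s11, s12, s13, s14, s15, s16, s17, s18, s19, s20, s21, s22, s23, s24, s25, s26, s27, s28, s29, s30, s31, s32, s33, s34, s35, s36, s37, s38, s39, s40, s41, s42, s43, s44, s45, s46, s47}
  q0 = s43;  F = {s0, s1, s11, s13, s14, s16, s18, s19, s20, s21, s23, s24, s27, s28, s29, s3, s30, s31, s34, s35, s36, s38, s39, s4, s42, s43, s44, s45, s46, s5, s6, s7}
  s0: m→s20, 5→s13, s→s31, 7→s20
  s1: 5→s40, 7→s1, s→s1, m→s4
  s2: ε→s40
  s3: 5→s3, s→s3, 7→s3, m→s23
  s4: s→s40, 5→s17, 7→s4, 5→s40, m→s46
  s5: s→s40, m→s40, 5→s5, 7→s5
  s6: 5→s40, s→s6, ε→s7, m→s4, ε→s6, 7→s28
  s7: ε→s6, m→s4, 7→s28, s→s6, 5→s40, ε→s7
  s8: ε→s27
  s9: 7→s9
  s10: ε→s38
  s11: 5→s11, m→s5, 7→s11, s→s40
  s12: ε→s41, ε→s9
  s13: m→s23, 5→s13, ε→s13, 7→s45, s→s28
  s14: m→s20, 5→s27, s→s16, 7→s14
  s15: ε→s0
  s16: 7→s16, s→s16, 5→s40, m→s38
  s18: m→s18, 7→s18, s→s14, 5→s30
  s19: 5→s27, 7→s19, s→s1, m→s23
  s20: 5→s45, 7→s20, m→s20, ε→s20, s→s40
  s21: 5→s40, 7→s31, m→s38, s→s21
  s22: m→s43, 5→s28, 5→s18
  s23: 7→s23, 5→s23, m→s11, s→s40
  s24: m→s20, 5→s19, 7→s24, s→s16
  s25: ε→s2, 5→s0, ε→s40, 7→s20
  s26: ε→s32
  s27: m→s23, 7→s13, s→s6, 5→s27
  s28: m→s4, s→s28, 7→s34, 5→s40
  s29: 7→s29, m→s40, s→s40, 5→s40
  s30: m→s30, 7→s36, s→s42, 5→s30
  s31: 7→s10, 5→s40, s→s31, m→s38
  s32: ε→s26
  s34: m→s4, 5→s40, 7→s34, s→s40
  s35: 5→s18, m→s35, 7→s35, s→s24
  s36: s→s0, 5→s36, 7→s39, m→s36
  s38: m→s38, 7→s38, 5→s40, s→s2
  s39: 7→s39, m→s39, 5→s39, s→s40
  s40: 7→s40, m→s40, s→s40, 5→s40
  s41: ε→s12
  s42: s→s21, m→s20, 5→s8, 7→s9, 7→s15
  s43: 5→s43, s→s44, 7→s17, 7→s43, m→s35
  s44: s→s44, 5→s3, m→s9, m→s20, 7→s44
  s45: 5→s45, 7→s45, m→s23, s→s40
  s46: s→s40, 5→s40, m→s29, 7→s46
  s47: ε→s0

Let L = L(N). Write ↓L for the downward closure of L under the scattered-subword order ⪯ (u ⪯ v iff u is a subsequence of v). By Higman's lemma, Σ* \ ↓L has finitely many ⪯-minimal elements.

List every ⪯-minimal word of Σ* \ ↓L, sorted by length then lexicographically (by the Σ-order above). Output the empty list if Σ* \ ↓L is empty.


|Q|=48, |F|=32, |δ|=160 (18 ε).
min D↑ (32 st, q0=0, F={13}): 0:5→0,m→1,s→2,7→0 1:5→3,m→1,s→4,7→1 2:5→5,m→6,s→2,7→2 3:5→7,m→3,s→8,7→3 4:5→9,m→6,s→10,7→4 5:5→5,m→11,s→5,7→5 6:5→12,m→6,s→13,7→6 7:5→7,m→7,s→14,7→15 8:5→16,m→6,s→10,7→8 9:5→16,m→11,s→17,7→9 10:5→13,m→18,s→10,7→10 11:5→11,m→19,s→13,7→11 12:5→12,m→11,s→13,7→12 13:5→13,m→13,s→13,7→13 14:5→16,m→6,s→20,7→21 15:5→15,m→15,s→21,7→22 16:5→16,m→11,s→23,7→24 17:5→13,m→25,s→17,7→17 18:5→13,m→18,s→13,7→18 19:5→19,m→26,s→13,7→19 20:5→13,m→18,s→20,7→27 21:5→24,m→6,s→27,7→6 22:5→22,m→22,s→13,7→22 23:5→13,m→25,s→23,7→28 24:5→24,m→11,s→28,7→12 25:5→13,m→29,s→13,7→25 26:5→26,m→13,s→13,7→26 27:5→13,m→18,s→27,7→18 28:5→13,m→25,s→28,7→30 29:5→13,m→31,s→13,7→29 30:5→13,m→25,s→13,7→30 31:5→13,m→13,s→13,7→31 [Hopcroft].
'sms': |S_i|=[39, 33, 13, 2] end={s2,s40} rej; 3/3 deletions ∈↓L.
'mss5': N↓-sim [39, 36, 31, 16, 2] end={s17,s40} rej; 4/4 del acc.
'm5577s': N↓-sim [39, 36, 34, 29, 22, 16, 2] end={s2,s40} ∉↓L; 6/6 del acc.
's5mmmm': N↓-sim [39, 33, 19, 8, 5, 3, 1] end={s40} — reject; 6/6 single-dels accept.
4 words, ⪯-incomp.

A = [sms, mss5, m5577s, s5mmmm].
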